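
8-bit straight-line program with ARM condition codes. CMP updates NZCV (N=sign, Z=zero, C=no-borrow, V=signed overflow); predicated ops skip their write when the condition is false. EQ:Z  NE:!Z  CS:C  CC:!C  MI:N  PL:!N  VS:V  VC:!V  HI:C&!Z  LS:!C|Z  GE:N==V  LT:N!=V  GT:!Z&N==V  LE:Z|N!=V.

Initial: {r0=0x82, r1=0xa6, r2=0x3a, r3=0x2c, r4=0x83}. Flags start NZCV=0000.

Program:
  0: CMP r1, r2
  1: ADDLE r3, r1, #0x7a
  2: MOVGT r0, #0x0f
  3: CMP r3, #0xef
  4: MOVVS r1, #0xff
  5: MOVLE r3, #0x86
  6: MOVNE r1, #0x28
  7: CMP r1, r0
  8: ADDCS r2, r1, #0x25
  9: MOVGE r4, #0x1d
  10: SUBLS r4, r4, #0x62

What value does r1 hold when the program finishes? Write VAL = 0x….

VAL = 0x28

0: ✓ CMP  NZCV=0011
1: ✓ ADDLE  r3←0x20
2: · MOVGT
3: ✓ CMP  NZCV=0000
4: · MOVVS
5: · MOVLE
6: ✓ MOVNE  r1←0x28
7: ✓ CMP  NZCV=1001
8: · ADDCS
9: ✓ MOVGE  r4←0x1d
10: ✓ SUBLS  r4←0xbb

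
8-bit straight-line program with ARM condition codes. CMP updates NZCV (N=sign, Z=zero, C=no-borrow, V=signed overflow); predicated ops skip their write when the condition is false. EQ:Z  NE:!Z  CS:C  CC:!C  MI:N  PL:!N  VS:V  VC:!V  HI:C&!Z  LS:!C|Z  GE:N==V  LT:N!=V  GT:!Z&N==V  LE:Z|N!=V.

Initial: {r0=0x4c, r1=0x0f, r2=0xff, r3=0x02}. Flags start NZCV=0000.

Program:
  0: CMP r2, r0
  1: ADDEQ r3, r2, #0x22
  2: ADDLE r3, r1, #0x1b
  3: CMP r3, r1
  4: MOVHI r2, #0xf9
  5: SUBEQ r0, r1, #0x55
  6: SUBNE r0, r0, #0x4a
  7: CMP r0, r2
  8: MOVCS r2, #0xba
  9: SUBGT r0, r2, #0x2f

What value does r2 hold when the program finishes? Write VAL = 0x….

VAL = 0xf9

0: ✓ CMP  NZCV=1010
1: · ADDEQ
2: ✓ ADDLE  r3←0x2a
3: ✓ CMP  NZCV=0010
4: ✓ MOVHI  r2←0xf9
5: · SUBEQ
6: ✓ SUBNE  r0←0x02
7: ✓ CMP  NZCV=0000
8: · MOVCS
9: ✓ SUBGT  r0←0xca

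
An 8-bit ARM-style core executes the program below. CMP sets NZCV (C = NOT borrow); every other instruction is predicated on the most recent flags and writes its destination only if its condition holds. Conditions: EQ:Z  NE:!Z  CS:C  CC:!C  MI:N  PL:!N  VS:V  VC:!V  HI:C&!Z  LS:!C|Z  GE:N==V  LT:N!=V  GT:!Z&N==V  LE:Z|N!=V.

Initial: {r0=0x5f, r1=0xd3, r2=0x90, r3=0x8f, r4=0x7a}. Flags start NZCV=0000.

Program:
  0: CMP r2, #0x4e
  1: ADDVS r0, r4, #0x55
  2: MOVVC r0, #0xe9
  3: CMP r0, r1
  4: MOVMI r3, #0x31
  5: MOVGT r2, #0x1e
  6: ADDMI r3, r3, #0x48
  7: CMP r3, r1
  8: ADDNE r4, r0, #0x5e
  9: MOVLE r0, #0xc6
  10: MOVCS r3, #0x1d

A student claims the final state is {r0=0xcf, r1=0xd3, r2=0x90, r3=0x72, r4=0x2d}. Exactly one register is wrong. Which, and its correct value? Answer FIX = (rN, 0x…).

FIX = (r3, 0x79)

[0] flags=0011 → (cmp)
[1] flags=0011 VS?T → r0=0xcf
[2] flags=0011 VC?F → skip
[3] flags=1000 → (cmp)
[4] flags=1000 MI?T → r3=0x31
[5] flags=1000 GT?F → skip
[6] flags=1000 MI?T → r3=0x79
[7] flags=1001 → (cmp)
[8] flags=1001 NE?T → r4=0x2d
[9] flags=1001 LE?F → skip
[10] flags=1001 CS?F → skip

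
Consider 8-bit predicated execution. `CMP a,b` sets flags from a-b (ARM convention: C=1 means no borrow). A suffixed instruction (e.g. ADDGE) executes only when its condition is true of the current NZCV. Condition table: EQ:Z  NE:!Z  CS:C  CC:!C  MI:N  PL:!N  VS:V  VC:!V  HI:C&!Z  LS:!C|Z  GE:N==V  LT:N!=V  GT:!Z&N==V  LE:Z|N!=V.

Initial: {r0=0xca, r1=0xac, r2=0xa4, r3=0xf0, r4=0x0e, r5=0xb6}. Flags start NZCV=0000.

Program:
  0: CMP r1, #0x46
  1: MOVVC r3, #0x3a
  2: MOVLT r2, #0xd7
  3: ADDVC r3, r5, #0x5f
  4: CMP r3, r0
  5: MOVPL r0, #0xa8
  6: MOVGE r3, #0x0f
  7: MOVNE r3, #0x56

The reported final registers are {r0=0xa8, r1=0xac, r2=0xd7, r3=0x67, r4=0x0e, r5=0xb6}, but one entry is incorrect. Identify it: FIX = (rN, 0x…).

FIX = (r3, 0x56)

[0] flags=0011 → (cmp)
[1] flags=0011 VC?F → skip
[2] flags=0011 LT?T → r2=0xd7
[3] flags=0011 VC?F → skip
[4] flags=0010 → (cmp)
[5] flags=0010 PL?T → r0=0xa8
[6] flags=0010 GE?T → r3=0x0f
[7] flags=0010 NE?T → r3=0x56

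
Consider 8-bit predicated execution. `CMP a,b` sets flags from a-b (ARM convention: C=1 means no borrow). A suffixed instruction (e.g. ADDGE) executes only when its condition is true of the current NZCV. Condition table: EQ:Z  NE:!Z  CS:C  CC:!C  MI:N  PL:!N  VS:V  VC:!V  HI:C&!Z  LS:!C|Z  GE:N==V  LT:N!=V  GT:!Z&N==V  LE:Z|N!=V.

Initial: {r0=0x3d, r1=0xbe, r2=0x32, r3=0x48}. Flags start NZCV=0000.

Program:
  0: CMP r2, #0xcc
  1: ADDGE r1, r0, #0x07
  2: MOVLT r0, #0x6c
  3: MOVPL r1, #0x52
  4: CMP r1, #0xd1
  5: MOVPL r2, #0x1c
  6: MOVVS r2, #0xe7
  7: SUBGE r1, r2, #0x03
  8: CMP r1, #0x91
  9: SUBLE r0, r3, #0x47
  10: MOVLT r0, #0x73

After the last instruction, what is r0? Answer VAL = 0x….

VAL = 0x3d

[0] flags=0000 → (cmp)
[1] flags=0000 GE?T → r1=0x44
[2] flags=0000 LT?F → skip
[3] flags=0000 PL?T → r1=0x52
[4] flags=1001 → (cmp)
[5] flags=1001 PL?F → skip
[6] flags=1001 VS?T → r2=0xe7
[7] flags=1001 GE?T → r1=0xe4
[8] flags=0010 → (cmp)
[9] flags=0010 LE?F → skip
[10] flags=0010 LT?F → skip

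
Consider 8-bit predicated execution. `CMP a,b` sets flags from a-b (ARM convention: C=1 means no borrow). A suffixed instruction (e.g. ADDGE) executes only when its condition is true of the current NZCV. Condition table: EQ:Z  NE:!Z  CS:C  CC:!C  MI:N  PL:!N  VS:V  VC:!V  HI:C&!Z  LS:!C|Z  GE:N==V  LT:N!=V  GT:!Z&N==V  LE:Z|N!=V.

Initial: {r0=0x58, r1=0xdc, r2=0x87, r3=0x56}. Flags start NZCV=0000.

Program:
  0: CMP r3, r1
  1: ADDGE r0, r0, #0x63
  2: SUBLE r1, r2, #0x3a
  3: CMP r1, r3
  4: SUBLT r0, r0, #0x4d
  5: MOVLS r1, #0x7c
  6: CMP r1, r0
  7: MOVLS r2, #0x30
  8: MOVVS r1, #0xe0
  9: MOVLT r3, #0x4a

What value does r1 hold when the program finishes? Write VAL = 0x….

[0] flags=0000 → (cmp)
[1] flags=0000 GE?T → r0=0xbb
[2] flags=0000 LE?F → skip
[3] flags=1010 → (cmp)
[4] flags=1010 LT?T → r0=0x6e
[5] flags=1010 LS?F → skip
[6] flags=0011 → (cmp)
[7] flags=0011 LS?F → skip
[8] flags=0011 VS?T → r1=0xe0
[9] flags=0011 LT?T → r3=0x4a

VAL = 0xe0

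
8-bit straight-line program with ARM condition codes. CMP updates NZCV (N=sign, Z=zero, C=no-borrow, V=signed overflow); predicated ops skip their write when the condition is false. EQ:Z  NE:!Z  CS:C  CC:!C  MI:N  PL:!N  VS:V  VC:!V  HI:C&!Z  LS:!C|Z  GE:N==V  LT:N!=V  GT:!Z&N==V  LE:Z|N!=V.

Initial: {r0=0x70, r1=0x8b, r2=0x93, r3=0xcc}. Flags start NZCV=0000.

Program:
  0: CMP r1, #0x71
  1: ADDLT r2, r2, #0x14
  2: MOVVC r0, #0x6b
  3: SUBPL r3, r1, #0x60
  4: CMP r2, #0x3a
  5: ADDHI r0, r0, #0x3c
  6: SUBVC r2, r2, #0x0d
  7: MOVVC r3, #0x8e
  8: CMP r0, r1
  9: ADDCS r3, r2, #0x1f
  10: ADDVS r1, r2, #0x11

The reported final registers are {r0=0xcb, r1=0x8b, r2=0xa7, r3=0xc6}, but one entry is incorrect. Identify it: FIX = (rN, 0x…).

0: ✓ CMP  NZCV=0011
1: ✓ ADDLT  r2←0xa7
2: · MOVVC
3: ✓ SUBPL  r3←0x2b
4: ✓ CMP  NZCV=0011
5: ✓ ADDHI  r0←0xac
6: · SUBVC
7: · MOVVC
8: ✓ CMP  NZCV=0010
9: ✓ ADDCS  r3←0xc6
10: · ADDVS

FIX = (r0, 0xac)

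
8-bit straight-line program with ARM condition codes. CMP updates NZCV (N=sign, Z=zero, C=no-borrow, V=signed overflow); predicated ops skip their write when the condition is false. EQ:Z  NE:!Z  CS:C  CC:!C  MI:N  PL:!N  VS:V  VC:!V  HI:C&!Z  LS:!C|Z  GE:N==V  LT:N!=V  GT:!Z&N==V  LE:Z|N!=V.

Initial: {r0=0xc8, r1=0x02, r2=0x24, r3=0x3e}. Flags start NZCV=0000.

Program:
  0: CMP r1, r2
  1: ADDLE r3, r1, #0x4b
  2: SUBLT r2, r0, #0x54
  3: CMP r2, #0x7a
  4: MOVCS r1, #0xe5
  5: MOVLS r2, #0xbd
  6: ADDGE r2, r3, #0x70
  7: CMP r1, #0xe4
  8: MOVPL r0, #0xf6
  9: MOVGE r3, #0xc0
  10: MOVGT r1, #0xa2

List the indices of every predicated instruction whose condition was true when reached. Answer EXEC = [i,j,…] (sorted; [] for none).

[0] flags=1000 → (cmp)
[1] flags=1000 LE?T → r3=0x4d
[2] flags=1000 LT?T → r2=0x74
[3] flags=1000 → (cmp)
[4] flags=1000 CS?F → skip
[5] flags=1000 LS?T → r2=0xbd
[6] flags=1000 GE?F → skip
[7] flags=0000 → (cmp)
[8] flags=0000 PL?T → r0=0xf6
[9] flags=0000 GE?T → r3=0xc0
[10] flags=0000 GT?T → r1=0xa2

EXEC = [1,2,5,8,9,10]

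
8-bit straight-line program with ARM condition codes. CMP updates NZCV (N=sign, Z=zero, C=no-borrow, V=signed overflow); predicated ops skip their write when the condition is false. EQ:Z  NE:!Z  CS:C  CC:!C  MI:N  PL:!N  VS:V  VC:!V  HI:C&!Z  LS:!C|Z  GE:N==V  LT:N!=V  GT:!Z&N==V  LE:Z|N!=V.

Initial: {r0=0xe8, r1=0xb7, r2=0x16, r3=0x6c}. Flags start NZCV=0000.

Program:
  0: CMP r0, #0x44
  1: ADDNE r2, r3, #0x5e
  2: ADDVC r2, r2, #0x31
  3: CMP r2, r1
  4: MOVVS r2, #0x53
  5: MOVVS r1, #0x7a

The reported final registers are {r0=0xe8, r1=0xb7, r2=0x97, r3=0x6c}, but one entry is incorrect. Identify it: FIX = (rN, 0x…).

[0] flags=1010 → (cmp)
[1] flags=1010 NE?T → r2=0xca
[2] flags=1010 VC?T → r2=0xfb
[3] flags=0010 → (cmp)
[4] flags=0010 VS?F → skip
[5] flags=0010 VS?F → skip

FIX = (r2, 0xfb)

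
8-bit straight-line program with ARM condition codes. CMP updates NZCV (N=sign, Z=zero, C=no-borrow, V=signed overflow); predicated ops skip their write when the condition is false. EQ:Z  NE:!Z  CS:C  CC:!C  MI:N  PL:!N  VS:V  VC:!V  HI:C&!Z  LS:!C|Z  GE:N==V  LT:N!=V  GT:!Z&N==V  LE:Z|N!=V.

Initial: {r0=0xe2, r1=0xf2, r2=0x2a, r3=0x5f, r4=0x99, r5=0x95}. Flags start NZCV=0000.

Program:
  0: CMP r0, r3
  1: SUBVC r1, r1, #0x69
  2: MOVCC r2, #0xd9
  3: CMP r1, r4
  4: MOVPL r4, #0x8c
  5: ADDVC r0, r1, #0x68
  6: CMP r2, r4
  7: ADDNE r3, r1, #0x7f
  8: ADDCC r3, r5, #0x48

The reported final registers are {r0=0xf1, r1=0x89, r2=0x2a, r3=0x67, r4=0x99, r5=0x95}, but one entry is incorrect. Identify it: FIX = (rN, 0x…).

0: ✓ CMP  NZCV=1010
1: ✓ SUBVC  r1←0x89
2: · MOVCC
3: ✓ CMP  NZCV=1000
4: · MOVPL
5: ✓ ADDVC  r0←0xf1
6: ✓ CMP  NZCV=1001
7: ✓ ADDNE  r3←0x08
8: ✓ ADDCC  r3←0xdd

FIX = (r3, 0xdd)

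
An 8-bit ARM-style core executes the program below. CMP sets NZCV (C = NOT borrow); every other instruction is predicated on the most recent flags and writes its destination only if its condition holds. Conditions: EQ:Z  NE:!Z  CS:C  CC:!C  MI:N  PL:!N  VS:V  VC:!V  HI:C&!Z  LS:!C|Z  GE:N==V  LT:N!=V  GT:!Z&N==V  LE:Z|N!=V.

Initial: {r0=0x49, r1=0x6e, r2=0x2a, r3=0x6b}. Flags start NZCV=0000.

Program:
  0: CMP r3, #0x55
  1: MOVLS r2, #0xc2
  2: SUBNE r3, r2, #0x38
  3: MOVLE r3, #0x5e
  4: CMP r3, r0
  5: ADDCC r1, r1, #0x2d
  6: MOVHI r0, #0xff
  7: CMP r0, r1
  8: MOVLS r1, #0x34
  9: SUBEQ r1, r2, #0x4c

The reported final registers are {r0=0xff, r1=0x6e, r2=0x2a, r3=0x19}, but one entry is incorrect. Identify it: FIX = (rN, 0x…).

0: ✓ CMP  NZCV=0010
1: · MOVLS
2: ✓ SUBNE  r3←0xf2
3: · MOVLE
4: ✓ CMP  NZCV=1010
5: · ADDCC
6: ✓ MOVHI  r0←0xff
7: ✓ CMP  NZCV=1010
8: · MOVLS
9: · SUBEQ

FIX = (r3, 0xf2)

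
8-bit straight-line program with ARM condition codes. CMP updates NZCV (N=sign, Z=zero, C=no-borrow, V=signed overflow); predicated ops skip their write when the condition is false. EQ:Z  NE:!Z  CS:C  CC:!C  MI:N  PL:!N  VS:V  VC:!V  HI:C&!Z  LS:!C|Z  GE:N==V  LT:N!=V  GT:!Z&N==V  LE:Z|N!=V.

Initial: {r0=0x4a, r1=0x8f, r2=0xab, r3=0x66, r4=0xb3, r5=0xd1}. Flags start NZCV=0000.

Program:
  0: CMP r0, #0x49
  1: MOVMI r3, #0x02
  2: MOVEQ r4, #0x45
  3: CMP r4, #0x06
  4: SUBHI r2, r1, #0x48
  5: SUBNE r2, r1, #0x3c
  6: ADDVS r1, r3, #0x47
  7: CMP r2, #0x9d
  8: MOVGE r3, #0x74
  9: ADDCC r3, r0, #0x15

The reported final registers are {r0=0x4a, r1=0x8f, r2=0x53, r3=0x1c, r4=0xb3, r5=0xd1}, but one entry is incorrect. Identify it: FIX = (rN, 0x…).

[0] flags=0010 → (cmp)
[1] flags=0010 MI?F → skip
[2] flags=0010 EQ?F → skip
[3] flags=1010 → (cmp)
[4] flags=1010 HI?T → r2=0x47
[5] flags=1010 NE?T → r2=0x53
[6] flags=1010 VS?F → skip
[7] flags=1001 → (cmp)
[8] flags=1001 GE?T → r3=0x74
[9] flags=1001 CC?T → r3=0x5f

FIX = (r3, 0x5f)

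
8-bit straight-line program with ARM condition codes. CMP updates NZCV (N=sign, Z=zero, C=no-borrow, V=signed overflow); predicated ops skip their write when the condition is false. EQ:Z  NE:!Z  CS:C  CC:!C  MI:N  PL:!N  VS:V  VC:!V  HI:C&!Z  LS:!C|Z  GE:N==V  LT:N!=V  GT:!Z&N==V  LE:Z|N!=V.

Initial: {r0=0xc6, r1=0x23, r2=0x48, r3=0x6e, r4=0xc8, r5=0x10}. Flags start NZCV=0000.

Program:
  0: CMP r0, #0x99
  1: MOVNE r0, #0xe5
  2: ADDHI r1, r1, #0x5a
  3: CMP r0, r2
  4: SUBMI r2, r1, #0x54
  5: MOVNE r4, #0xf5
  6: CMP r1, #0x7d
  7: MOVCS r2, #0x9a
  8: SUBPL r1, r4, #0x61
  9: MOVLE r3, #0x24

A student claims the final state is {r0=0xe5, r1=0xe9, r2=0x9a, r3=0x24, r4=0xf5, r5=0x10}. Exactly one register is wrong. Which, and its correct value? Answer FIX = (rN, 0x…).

[0] flags=0010 → (cmp)
[1] flags=0010 NE?T → r0=0xe5
[2] flags=0010 HI?T → r1=0x7d
[3] flags=1010 → (cmp)
[4] flags=1010 MI?T → r2=0x29
[5] flags=1010 NE?T → r4=0xf5
[6] flags=0110 → (cmp)
[7] flags=0110 CS?T → r2=0x9a
[8] flags=0110 PL?T → r1=0x94
[9] flags=0110 LE?T → r3=0x24

FIX = (r1, 0x94)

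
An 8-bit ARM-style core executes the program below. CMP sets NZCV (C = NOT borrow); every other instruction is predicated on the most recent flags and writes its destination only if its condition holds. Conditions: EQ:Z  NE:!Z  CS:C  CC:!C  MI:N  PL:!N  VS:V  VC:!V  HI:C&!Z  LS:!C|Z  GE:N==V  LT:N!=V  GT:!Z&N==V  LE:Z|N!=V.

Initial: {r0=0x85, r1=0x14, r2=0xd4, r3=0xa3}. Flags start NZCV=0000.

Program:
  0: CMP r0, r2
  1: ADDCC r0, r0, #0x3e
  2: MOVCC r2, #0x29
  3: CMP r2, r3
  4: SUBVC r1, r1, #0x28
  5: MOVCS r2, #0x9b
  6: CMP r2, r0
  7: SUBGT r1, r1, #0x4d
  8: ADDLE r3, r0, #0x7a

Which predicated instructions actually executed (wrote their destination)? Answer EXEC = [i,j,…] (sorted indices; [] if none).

EXEC = [1,2,7]

[0] flags=1000 → (cmp)
[1] flags=1000 CC?T → r0=0xc3
[2] flags=1000 CC?T → r2=0x29
[3] flags=1001 → (cmp)
[4] flags=1001 VC?F → skip
[5] flags=1001 CS?F → skip
[6] flags=0000 → (cmp)
[7] flags=0000 GT?T → r1=0xc7
[8] flags=0000 LE?F → skip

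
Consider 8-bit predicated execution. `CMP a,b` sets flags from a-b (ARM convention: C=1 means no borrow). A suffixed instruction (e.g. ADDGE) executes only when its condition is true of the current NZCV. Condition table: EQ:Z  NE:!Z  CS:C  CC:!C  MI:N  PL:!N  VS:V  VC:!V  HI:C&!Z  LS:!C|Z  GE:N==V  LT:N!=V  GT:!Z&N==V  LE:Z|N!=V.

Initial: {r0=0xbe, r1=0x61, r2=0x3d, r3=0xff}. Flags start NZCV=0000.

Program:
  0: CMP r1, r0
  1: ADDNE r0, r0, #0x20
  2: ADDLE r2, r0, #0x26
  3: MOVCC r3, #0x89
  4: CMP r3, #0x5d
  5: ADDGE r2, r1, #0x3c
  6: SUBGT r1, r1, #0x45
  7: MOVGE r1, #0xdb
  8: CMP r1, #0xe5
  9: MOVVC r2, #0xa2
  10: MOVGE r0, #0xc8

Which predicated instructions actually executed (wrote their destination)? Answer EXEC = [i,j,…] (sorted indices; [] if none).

0: ✓ CMP  NZCV=1001
1: ✓ ADDNE  r0←0xde
2: · ADDLE
3: ✓ MOVCC  r3←0x89
4: ✓ CMP  NZCV=0011
5: · ADDGE
6: · SUBGT
7: · MOVGE
8: ✓ CMP  NZCV=0000
9: ✓ MOVVC  r2←0xa2
10: ✓ MOVGE  r0←0xc8

EXEC = [1,3,9,10]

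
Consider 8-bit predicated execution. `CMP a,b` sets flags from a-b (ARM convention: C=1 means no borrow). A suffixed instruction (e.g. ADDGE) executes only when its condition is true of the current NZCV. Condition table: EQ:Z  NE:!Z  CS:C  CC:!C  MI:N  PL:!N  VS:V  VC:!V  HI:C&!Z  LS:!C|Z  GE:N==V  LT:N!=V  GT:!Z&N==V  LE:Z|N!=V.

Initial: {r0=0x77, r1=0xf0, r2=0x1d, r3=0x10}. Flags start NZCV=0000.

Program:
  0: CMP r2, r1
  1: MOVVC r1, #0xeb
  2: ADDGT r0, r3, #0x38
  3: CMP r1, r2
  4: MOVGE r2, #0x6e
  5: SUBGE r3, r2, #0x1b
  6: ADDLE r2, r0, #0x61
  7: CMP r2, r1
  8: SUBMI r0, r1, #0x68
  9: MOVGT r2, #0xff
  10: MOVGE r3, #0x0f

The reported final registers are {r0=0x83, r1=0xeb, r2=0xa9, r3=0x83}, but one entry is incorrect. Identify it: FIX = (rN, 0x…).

[0] flags=0000 → (cmp)
[1] flags=0000 VC?T → r1=0xeb
[2] flags=0000 GT?T → r0=0x48
[3] flags=1010 → (cmp)
[4] flags=1010 GE?F → skip
[5] flags=1010 GE?F → skip
[6] flags=1010 LE?T → r2=0xa9
[7] flags=1000 → (cmp)
[8] flags=1000 MI?T → r0=0x83
[9] flags=1000 GT?F → skip
[10] flags=1000 GE?F → skip

FIX = (r3, 0x10)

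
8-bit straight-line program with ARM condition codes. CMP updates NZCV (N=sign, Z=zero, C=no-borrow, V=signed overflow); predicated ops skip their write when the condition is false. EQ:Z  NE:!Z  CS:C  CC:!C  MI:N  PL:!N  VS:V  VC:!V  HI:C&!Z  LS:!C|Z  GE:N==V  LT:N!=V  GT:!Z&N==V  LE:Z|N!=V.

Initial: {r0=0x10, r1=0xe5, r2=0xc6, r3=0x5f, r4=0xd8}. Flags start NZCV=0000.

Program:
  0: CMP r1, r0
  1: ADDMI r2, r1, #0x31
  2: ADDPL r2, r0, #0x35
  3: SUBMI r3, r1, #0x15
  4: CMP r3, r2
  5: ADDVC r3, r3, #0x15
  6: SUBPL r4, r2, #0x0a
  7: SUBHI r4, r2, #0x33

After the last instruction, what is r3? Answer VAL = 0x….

VAL = 0xe5

0: ✓ CMP  NZCV=1010
1: ✓ ADDMI  r2←0x16
2: · ADDPL
3: ✓ SUBMI  r3←0xd0
4: ✓ CMP  NZCV=1010
5: ✓ ADDVC  r3←0xe5
6: · SUBPL
7: ✓ SUBHI  r4←0xe3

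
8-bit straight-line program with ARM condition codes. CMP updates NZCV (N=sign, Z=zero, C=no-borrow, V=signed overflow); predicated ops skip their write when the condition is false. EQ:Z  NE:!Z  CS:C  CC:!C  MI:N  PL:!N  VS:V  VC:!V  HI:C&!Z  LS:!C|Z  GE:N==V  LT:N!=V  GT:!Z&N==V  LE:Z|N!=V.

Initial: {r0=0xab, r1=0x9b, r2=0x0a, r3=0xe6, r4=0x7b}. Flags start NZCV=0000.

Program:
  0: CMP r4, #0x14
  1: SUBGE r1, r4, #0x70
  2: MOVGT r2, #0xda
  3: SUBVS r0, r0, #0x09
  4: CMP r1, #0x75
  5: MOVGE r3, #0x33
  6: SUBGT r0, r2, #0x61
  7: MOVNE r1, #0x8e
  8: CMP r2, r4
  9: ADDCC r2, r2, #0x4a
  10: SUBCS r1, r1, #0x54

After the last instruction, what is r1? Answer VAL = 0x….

VAL = 0x3a

0: ✓ CMP  NZCV=0010
1: ✓ SUBGE  r1←0x0b
2: ✓ MOVGT  r2←0xda
3: · SUBVS
4: ✓ CMP  NZCV=1000
5: · MOVGE
6: · SUBGT
7: ✓ MOVNE  r1←0x8e
8: ✓ CMP  NZCV=0011
9: · ADDCC
10: ✓ SUBCS  r1←0x3a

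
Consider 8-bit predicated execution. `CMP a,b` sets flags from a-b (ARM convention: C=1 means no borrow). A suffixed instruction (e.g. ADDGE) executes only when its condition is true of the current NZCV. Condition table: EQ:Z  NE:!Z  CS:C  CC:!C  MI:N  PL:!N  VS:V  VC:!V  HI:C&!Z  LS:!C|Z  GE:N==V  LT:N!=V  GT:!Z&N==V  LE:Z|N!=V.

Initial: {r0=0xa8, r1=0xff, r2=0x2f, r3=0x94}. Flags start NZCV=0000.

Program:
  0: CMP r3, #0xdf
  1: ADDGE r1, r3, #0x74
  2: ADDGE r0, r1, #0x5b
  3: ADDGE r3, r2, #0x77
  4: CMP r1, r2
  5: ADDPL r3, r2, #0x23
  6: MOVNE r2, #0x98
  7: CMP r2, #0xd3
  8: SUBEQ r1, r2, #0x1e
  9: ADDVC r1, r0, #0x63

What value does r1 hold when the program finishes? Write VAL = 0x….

VAL = 0x0b

0: ✓ CMP  NZCV=1000
1: · ADDGE
2: · ADDGE
3: · ADDGE
4: ✓ CMP  NZCV=1010
5: · ADDPL
6: ✓ MOVNE  r2←0x98
7: ✓ CMP  NZCV=1000
8: · SUBEQ
9: ✓ ADDVC  r1←0x0b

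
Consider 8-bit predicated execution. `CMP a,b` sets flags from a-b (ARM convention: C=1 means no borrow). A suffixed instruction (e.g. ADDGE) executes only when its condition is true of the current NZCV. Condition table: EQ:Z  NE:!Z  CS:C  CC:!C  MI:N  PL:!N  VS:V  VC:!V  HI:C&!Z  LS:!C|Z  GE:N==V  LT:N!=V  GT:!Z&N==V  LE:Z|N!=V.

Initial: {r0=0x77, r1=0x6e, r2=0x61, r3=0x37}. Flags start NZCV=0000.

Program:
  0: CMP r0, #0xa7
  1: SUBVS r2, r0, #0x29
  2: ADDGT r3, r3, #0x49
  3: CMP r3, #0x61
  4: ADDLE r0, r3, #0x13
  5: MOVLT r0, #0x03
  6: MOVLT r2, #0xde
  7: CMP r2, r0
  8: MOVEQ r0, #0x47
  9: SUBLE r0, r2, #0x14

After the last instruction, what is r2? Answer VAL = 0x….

[0] flags=1001 → (cmp)
[1] flags=1001 VS?T → r2=0x4e
[2] flags=1001 GT?T → r3=0x80
[3] flags=0011 → (cmp)
[4] flags=0011 LE?T → r0=0x93
[5] flags=0011 LT?T → r0=0x03
[6] flags=0011 LT?T → r2=0xde
[7] flags=1010 → (cmp)
[8] flags=1010 EQ?F → skip
[9] flags=1010 LE?T → r0=0xca

VAL = 0xde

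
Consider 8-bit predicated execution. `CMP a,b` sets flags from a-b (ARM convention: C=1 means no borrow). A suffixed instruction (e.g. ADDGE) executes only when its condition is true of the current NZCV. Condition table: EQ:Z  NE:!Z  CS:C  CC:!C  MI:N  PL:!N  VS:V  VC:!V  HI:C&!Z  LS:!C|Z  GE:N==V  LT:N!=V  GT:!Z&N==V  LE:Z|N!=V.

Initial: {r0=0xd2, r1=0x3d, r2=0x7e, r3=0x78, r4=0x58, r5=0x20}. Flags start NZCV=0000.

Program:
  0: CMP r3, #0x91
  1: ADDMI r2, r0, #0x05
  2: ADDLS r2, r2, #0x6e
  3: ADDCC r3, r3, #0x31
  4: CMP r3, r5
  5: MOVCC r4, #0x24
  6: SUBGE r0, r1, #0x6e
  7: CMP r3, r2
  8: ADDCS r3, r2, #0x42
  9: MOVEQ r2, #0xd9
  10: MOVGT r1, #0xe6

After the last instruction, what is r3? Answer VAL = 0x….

[0] flags=1001 → (cmp)
[1] flags=1001 MI?T → r2=0xd7
[2] flags=1001 LS?T → r2=0x45
[3] flags=1001 CC?T → r3=0xa9
[4] flags=1010 → (cmp)
[5] flags=1010 CC?F → skip
[6] flags=1010 GE?F → skip
[7] flags=0011 → (cmp)
[8] flags=0011 CS?T → r3=0x87
[9] flags=0011 EQ?F → skip
[10] flags=0011 GT?F → skip

VAL = 0x87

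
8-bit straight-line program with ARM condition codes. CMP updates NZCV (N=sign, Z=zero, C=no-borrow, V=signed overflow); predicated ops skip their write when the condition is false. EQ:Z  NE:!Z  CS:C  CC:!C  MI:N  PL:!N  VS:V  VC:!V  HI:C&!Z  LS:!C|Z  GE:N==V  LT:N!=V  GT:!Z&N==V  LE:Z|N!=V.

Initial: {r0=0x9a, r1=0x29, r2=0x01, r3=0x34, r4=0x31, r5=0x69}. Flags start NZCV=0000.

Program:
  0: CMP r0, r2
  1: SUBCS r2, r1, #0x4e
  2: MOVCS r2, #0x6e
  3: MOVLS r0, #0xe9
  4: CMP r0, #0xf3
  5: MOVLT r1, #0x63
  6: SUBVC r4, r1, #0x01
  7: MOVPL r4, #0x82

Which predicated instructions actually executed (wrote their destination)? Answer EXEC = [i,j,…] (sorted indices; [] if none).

EXEC = [1,2,5,6]

0: ✓ CMP  NZCV=1010
1: ✓ SUBCS  r2←0xdb
2: ✓ MOVCS  r2←0x6e
3: · MOVLS
4: ✓ CMP  NZCV=1000
5: ✓ MOVLT  r1←0x63
6: ✓ SUBVC  r4←0x62
7: · MOVPL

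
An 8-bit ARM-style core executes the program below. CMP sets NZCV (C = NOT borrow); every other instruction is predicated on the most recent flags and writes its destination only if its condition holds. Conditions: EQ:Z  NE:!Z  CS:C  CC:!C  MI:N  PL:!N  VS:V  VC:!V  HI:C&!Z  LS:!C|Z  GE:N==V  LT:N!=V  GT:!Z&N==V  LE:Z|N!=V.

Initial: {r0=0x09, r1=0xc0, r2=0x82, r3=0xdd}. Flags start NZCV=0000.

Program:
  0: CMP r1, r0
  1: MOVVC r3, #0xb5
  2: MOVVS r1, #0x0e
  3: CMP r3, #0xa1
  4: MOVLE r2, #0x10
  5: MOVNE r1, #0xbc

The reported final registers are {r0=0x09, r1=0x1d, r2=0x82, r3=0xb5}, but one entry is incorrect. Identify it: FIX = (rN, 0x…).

0: ✓ CMP  NZCV=1010
1: ✓ MOVVC  r3←0xb5
2: · MOVVS
3: ✓ CMP  NZCV=0010
4: · MOVLE
5: ✓ MOVNE  r1←0xbc

FIX = (r1, 0xbc)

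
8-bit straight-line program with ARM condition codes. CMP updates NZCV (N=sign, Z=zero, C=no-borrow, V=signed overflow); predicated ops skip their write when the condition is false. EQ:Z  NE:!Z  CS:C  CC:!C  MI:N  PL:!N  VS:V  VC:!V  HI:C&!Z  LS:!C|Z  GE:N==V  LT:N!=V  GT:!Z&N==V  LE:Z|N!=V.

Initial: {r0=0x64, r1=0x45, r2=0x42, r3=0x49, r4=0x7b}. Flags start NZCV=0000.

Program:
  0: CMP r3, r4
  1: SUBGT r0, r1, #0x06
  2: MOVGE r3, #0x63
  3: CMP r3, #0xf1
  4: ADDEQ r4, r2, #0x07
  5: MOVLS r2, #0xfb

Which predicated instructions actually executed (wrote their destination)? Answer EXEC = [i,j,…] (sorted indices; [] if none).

EXEC = [5]

0: ✓ CMP  NZCV=1000
1: · SUBGT
2: · MOVGE
3: ✓ CMP  NZCV=0000
4: · ADDEQ
5: ✓ MOVLS  r2←0xfb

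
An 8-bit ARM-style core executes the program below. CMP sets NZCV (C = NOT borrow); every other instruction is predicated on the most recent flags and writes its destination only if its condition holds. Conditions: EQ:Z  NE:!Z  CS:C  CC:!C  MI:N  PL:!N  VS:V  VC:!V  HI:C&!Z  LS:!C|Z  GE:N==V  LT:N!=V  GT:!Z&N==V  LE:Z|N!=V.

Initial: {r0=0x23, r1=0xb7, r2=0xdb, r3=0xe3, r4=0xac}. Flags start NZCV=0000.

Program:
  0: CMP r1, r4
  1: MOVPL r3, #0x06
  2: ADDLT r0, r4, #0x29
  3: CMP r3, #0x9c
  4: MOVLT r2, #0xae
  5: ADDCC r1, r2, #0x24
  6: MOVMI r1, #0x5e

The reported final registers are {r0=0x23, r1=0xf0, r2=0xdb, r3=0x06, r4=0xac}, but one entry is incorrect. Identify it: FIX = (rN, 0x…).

[0] flags=0010 → (cmp)
[1] flags=0010 PL?T → r3=0x06
[2] flags=0010 LT?F → skip
[3] flags=0000 → (cmp)
[4] flags=0000 LT?F → skip
[5] flags=0000 CC?T → r1=0xff
[6] flags=0000 MI?F → skip

FIX = (r1, 0xff)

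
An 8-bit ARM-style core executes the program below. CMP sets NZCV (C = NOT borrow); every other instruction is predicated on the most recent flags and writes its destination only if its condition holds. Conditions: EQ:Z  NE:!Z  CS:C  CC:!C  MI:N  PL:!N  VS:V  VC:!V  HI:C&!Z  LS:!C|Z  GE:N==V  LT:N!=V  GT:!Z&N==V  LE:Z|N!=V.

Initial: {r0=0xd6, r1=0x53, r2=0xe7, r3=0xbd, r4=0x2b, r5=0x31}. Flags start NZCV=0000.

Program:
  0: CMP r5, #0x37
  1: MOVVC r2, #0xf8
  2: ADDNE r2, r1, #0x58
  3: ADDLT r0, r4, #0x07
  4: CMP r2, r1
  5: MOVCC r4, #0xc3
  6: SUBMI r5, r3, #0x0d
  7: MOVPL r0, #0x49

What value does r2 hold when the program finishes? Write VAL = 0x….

[0] flags=1000 → (cmp)
[1] flags=1000 VC?T → r2=0xf8
[2] flags=1000 NE?T → r2=0xab
[3] flags=1000 LT?T → r0=0x32
[4] flags=0011 → (cmp)
[5] flags=0011 CC?F → skip
[6] flags=0011 MI?F → skip
[7] flags=0011 PL?T → r0=0x49

VAL = 0xab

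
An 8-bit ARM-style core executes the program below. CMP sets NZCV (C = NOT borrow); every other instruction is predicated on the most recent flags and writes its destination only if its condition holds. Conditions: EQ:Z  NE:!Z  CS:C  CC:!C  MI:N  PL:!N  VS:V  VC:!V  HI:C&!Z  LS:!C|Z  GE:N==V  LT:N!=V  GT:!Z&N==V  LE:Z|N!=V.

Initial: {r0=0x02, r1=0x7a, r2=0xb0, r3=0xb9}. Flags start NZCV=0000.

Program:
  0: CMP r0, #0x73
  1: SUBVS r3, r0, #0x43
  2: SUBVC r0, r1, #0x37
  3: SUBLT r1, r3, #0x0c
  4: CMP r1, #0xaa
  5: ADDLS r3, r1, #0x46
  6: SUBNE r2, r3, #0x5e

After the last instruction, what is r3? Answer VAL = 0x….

VAL = 0xb9

[0] flags=1000 → (cmp)
[1] flags=1000 VS?F → skip
[2] flags=1000 VC?T → r0=0x43
[3] flags=1000 LT?T → r1=0xad
[4] flags=0010 → (cmp)
[5] flags=0010 LS?F → skip
[6] flags=0010 NE?T → r2=0x5b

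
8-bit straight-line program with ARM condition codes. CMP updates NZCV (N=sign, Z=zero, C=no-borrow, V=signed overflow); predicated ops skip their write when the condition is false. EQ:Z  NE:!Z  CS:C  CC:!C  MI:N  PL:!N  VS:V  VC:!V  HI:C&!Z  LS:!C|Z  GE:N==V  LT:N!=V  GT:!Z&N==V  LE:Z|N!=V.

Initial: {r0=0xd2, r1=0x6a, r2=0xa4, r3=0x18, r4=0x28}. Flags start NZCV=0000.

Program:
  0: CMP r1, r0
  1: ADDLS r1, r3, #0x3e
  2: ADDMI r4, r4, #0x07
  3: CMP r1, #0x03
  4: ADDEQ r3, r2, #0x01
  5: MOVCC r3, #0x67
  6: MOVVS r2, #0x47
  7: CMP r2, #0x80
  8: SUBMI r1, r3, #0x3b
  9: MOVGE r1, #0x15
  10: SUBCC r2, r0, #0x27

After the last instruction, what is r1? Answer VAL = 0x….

[0] flags=1001 → (cmp)
[1] flags=1001 LS?T → r1=0x56
[2] flags=1001 MI?T → r4=0x2f
[3] flags=0010 → (cmp)
[4] flags=0010 EQ?F → skip
[5] flags=0010 CC?F → skip
[6] flags=0010 VS?F → skip
[7] flags=0010 → (cmp)
[8] flags=0010 MI?F → skip
[9] flags=0010 GE?T → r1=0x15
[10] flags=0010 CC?F → skip

VAL = 0x15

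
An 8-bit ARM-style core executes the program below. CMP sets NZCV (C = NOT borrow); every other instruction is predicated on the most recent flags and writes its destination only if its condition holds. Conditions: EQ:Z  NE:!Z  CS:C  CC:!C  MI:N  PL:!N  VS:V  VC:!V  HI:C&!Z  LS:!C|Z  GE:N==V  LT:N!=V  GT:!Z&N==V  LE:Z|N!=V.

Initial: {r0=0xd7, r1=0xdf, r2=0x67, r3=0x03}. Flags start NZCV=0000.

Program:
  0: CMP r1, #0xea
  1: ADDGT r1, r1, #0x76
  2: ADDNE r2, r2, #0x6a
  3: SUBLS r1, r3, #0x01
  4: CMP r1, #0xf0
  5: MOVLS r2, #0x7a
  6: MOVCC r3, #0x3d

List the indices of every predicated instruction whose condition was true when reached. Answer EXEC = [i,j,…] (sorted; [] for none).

0: ✓ CMP  NZCV=1000
1: · ADDGT
2: ✓ ADDNE  r2←0xd1
3: ✓ SUBLS  r1←0x02
4: ✓ CMP  NZCV=0000
5: ✓ MOVLS  r2←0x7a
6: ✓ MOVCC  r3←0x3d

EXEC = [2,3,5,6]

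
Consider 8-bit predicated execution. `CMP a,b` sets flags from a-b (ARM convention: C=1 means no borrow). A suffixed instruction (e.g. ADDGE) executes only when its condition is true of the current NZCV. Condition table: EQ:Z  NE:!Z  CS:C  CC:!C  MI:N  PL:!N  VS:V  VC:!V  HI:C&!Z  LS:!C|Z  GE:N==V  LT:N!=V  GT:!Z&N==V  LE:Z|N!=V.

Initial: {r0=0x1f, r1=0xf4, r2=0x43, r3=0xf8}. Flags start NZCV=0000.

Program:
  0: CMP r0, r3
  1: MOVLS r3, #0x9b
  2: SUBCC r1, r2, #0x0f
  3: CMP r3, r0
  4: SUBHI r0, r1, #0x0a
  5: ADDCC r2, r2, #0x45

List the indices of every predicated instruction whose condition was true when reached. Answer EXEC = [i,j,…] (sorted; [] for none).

[0] flags=0000 → (cmp)
[1] flags=0000 LS?T → r3=0x9b
[2] flags=0000 CC?T → r1=0x34
[3] flags=0011 → (cmp)
[4] flags=0011 HI?T → r0=0x2a
[5] flags=0011 CC?F → skip

EXEC = [1,2,4]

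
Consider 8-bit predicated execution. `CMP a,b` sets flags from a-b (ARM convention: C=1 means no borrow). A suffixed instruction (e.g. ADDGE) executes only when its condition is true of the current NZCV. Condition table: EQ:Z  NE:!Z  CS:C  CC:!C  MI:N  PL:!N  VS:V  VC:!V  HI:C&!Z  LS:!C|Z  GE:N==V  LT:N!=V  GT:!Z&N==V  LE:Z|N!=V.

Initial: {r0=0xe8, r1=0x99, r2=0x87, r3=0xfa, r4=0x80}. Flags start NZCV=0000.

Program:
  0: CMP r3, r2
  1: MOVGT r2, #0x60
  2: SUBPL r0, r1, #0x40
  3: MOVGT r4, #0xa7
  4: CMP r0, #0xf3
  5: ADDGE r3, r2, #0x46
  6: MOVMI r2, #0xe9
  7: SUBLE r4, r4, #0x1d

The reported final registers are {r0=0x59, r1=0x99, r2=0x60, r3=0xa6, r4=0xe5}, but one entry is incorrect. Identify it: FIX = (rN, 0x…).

FIX = (r4, 0xa7)

0: ✓ CMP  NZCV=0010
1: ✓ MOVGT  r2←0x60
2: ✓ SUBPL  r0←0x59
3: ✓ MOVGT  r4←0xa7
4: ✓ CMP  NZCV=0000
5: ✓ ADDGE  r3←0xa6
6: · MOVMI
7: · SUBLE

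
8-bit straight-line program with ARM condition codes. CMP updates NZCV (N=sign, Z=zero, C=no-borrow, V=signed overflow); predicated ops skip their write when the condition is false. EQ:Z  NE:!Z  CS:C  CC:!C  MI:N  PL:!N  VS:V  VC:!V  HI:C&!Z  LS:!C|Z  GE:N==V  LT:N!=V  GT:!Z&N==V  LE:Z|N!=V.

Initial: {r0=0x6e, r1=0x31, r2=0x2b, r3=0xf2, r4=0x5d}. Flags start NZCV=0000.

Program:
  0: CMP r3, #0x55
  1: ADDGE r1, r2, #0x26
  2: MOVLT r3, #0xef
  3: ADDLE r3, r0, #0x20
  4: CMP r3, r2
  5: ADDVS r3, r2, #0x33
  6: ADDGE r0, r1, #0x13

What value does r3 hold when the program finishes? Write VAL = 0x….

[0] flags=1010 → (cmp)
[1] flags=1010 GE?F → skip
[2] flags=1010 LT?T → r3=0xef
[3] flags=1010 LE?T → r3=0x8e
[4] flags=0011 → (cmp)
[5] flags=0011 VS?T → r3=0x5e
[6] flags=0011 GE?F → skip

VAL = 0x5e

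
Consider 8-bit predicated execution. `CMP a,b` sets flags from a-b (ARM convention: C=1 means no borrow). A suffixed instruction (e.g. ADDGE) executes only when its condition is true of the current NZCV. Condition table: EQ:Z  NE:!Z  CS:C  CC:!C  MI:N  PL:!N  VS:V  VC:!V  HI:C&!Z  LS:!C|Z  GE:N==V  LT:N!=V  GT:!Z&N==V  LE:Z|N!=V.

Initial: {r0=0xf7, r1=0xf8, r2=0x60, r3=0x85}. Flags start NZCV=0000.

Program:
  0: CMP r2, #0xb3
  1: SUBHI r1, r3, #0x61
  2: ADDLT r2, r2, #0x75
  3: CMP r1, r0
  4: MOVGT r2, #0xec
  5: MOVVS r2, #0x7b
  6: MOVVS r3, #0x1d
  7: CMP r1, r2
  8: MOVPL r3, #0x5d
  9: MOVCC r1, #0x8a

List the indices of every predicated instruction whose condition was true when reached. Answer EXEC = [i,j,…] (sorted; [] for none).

[0] flags=1001 → (cmp)
[1] flags=1001 HI?F → skip
[2] flags=1001 LT?F → skip
[3] flags=0010 → (cmp)
[4] flags=0010 GT?T → r2=0xec
[5] flags=0010 VS?F → skip
[6] flags=0010 VS?F → skip
[7] flags=0010 → (cmp)
[8] flags=0010 PL?T → r3=0x5d
[9] flags=0010 CC?F → skip

EXEC = [4,8]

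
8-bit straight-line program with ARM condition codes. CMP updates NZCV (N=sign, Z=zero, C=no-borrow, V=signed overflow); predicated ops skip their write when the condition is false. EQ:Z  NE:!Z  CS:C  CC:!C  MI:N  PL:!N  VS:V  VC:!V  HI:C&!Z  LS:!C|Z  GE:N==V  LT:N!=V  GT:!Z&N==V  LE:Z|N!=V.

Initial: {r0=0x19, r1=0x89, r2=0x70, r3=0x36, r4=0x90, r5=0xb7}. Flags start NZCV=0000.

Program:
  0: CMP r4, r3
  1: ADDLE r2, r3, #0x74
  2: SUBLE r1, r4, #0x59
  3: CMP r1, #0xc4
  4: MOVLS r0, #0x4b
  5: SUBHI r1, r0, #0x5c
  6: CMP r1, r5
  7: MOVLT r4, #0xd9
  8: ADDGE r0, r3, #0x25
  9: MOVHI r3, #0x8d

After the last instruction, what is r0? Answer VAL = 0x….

0: ✓ CMP  NZCV=0011
1: ✓ ADDLE  r2←0xaa
2: ✓ SUBLE  r1←0x37
3: ✓ CMP  NZCV=0000
4: ✓ MOVLS  r0←0x4b
5: · SUBHI
6: ✓ CMP  NZCV=1001
7: · MOVLT
8: ✓ ADDGE  r0←0x5b
9: · MOVHI

VAL = 0x5b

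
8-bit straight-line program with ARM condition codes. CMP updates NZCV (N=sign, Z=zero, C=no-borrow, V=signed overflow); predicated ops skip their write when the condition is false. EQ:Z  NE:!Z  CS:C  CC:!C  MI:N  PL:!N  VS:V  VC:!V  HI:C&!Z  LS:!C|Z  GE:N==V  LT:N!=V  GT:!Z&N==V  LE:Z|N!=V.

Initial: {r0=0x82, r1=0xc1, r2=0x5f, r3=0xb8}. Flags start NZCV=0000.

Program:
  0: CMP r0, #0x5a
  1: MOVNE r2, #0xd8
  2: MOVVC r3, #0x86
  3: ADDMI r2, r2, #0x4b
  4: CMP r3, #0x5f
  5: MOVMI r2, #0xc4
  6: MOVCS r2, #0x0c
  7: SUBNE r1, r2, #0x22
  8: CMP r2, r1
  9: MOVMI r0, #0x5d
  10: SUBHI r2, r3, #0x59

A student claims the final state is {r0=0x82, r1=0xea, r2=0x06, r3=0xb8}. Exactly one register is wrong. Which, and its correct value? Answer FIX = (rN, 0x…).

[0] flags=0011 → (cmp)
[1] flags=0011 NE?T → r2=0xd8
[2] flags=0011 VC?F → skip
[3] flags=0011 MI?F → skip
[4] flags=0011 → (cmp)
[5] flags=0011 MI?F → skip
[6] flags=0011 CS?T → r2=0x0c
[7] flags=0011 NE?T → r1=0xea
[8] flags=0000 → (cmp)
[9] flags=0000 MI?F → skip
[10] flags=0000 HI?F → skip

FIX = (r2, 0x0c)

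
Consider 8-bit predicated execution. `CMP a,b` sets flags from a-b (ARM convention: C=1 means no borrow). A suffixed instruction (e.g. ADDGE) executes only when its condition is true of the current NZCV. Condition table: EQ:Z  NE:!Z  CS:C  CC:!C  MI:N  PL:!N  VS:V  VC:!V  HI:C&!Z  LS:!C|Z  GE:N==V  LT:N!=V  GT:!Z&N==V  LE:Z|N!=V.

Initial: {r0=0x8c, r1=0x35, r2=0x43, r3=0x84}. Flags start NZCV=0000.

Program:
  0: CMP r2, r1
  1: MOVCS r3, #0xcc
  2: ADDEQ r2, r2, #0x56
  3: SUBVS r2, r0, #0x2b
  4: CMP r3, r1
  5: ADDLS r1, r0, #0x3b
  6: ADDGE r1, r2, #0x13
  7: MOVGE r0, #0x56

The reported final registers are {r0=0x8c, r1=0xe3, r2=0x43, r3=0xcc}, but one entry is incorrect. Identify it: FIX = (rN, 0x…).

FIX = (r1, 0x35)

[0] flags=0010 → (cmp)
[1] flags=0010 CS?T → r3=0xcc
[2] flags=0010 EQ?F → skip
[3] flags=0010 VS?F → skip
[4] flags=1010 → (cmp)
[5] flags=1010 LS?F → skip
[6] flags=1010 GE?F → skip
[7] flags=1010 GE?F → skip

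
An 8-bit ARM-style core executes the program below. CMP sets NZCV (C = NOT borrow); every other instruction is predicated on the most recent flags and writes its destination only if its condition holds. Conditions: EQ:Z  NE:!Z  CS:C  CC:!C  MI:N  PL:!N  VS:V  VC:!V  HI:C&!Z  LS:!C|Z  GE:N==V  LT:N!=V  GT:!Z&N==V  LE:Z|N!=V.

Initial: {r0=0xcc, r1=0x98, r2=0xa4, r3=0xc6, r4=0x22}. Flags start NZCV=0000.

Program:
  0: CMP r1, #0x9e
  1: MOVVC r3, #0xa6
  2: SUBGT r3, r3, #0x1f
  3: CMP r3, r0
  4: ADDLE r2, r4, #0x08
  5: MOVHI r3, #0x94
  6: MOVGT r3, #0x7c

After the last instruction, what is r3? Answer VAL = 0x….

0: ✓ CMP  NZCV=1000
1: ✓ MOVVC  r3←0xa6
2: · SUBGT
3: ✓ CMP  NZCV=1000
4: ✓ ADDLE  r2←0x2a
5: · MOVHI
6: · MOVGT

VAL = 0xa6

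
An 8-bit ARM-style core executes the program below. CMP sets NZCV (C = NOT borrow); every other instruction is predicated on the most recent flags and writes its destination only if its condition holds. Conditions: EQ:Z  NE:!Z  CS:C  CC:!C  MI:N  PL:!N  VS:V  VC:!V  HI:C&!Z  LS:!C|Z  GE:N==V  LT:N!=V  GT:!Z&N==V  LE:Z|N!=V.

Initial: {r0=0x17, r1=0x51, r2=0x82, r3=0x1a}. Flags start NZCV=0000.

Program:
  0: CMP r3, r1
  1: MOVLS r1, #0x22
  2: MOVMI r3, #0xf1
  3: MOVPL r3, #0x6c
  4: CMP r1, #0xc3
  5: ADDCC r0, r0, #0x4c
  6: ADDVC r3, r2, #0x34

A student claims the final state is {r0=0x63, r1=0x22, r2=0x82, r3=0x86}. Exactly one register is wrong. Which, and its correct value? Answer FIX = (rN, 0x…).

0: ✓ CMP  NZCV=1000
1: ✓ MOVLS  r1←0x22
2: ✓ MOVMI  r3←0xf1
3: · MOVPL
4: ✓ CMP  NZCV=0000
5: ✓ ADDCC  r0←0x63
6: ✓ ADDVC  r3←0xb6

FIX = (r3, 0xb6)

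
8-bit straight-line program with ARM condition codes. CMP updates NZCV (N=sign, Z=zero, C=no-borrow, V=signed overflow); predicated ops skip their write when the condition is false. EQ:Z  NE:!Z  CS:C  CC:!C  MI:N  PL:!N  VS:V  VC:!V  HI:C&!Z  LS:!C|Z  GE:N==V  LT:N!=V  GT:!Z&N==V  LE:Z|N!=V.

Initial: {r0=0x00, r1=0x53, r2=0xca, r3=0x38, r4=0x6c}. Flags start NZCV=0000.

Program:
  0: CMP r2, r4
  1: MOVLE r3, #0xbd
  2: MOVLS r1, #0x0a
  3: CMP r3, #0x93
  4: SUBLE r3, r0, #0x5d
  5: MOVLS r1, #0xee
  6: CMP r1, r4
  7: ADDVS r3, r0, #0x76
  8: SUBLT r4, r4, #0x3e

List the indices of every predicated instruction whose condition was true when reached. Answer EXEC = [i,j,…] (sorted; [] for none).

EXEC = [1,8]

[0] flags=0011 → (cmp)
[1] flags=0011 LE?T → r3=0xbd
[2] flags=0011 LS?F → skip
[3] flags=0010 → (cmp)
[4] flags=0010 LE?F → skip
[5] flags=0010 LS?F → skip
[6] flags=1000 → (cmp)
[7] flags=1000 VS?F → skip
[8] flags=1000 LT?T → r4=0x2e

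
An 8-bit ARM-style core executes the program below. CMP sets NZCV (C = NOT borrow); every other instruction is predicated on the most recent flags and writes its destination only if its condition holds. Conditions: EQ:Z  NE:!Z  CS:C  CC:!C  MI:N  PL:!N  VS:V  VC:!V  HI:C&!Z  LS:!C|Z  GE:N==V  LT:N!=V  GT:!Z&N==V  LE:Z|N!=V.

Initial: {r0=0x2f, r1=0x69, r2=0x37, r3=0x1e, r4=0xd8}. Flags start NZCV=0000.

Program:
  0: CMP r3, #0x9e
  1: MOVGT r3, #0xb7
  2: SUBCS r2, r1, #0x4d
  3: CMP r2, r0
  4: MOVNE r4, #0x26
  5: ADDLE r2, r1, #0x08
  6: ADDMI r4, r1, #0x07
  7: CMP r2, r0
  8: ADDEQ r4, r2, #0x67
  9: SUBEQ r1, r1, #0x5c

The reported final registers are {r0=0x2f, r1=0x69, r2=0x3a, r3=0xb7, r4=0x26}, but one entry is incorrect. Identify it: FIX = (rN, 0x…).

FIX = (r2, 0x37)

0: ✓ CMP  NZCV=1001
1: ✓ MOVGT  r3←0xb7
2: · SUBCS
3: ✓ CMP  NZCV=0010
4: ✓ MOVNE  r4←0x26
5: · ADDLE
6: · ADDMI
7: ✓ CMP  NZCV=0010
8: · ADDEQ
9: · SUBEQ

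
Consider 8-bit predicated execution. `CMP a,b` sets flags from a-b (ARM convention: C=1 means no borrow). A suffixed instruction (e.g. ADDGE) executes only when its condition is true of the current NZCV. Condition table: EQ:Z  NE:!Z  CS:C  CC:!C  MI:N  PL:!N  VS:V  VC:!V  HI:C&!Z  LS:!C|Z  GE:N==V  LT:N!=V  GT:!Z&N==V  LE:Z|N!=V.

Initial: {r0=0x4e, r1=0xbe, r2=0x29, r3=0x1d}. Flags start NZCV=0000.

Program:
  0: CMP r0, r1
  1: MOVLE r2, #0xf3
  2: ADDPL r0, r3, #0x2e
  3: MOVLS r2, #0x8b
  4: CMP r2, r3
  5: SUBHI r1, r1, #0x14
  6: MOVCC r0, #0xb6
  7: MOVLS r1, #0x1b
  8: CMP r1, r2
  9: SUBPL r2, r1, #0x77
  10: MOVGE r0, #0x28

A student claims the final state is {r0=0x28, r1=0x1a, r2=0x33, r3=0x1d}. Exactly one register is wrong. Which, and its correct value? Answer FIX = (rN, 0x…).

0: ✓ CMP  NZCV=1001
1: · MOVLE
2: · ADDPL
3: ✓ MOVLS  r2←0x8b
4: ✓ CMP  NZCV=0011
5: ✓ SUBHI  r1←0xaa
6: · MOVCC
7: · MOVLS
8: ✓ CMP  NZCV=0010
9: ✓ SUBPL  r2←0x33
10: ✓ MOVGE  r0←0x28

FIX = (r1, 0xaa)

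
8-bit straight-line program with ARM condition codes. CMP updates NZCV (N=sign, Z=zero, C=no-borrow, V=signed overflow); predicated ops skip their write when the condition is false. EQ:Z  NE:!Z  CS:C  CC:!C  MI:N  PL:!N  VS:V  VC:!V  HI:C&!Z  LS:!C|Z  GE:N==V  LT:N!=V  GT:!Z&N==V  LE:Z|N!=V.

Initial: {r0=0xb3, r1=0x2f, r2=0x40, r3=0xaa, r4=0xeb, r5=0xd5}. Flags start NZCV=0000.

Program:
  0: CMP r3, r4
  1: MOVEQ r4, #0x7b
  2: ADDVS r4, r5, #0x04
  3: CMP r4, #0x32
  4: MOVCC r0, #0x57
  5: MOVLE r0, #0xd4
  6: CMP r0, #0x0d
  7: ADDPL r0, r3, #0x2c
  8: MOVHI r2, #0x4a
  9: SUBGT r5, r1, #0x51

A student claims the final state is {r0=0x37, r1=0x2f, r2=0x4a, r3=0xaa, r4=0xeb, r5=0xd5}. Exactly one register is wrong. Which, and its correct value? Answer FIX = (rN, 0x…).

FIX = (r0, 0xd4)

0: ✓ CMP  NZCV=1000
1: · MOVEQ
2: · ADDVS
3: ✓ CMP  NZCV=1010
4: · MOVCC
5: ✓ MOVLE  r0←0xd4
6: ✓ CMP  NZCV=1010
7: · ADDPL
8: ✓ MOVHI  r2←0x4a
9: · SUBGT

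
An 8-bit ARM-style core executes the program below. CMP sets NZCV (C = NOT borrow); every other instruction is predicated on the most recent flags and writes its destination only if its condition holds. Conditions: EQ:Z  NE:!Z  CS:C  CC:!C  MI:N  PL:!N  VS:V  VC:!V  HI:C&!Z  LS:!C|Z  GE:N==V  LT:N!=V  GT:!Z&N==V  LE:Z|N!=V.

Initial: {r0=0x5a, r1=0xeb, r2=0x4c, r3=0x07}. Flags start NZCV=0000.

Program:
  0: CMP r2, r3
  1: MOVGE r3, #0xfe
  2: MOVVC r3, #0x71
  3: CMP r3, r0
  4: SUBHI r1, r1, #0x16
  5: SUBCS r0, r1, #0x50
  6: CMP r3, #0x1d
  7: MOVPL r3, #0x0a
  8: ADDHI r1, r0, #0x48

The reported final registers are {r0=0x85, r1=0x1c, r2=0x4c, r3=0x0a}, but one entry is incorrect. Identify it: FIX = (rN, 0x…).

0: ✓ CMP  NZCV=0010
1: ✓ MOVGE  r3←0xfe
2: ✓ MOVVC  r3←0x71
3: ✓ CMP  NZCV=0010
4: ✓ SUBHI  r1←0xd5
5: ✓ SUBCS  r0←0x85
6: ✓ CMP  NZCV=0010
7: ✓ MOVPL  r3←0x0a
8: ✓ ADDHI  r1←0xcd

FIX = (r1, 0xcd)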